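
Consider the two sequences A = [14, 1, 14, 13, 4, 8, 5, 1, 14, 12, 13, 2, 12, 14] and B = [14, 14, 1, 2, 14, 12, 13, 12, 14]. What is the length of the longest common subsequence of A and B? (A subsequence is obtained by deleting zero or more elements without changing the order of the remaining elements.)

A longest common subsequence is 14, 14, 1, 14, 12, 13, 12, 14 (length 8); the LCS DP confirms no longer common subsequence exists.

8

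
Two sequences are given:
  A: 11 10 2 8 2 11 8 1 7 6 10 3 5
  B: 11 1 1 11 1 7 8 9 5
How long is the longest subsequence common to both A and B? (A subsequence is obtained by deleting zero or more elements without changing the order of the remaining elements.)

Backtracking the LCS table gives one alignment: 11 (A1,B1) → 11 (A6,B4) → 1 (A8,B5) → 7 (A9,B6) → 5 (A13,B9).
So the longest common subsequence has length 5.

5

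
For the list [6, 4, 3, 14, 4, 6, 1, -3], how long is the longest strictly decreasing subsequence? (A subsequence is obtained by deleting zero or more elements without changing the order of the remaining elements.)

5

Let dp[i] be the longest decreasing subsequence ending at position i. Then dp = [1, 2, 3, 1, 2, 2, 4, 5].
The maximum is 5; one witness is 6, 4, 3, 1, -3 at positions 1,2,3,7,8.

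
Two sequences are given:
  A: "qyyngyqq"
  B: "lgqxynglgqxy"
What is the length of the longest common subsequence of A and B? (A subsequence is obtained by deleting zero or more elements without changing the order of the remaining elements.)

Backtracking the LCS table gives one alignment: q (A1,B3) → y (A3,B5) → n (A4,B6) → g (A5,B9) → y (A6,B12).
So the longest common subsequence has length 5.

5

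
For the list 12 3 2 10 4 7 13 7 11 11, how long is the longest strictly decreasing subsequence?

Let dp[i] be the longest decreasing subsequence ending at position i. Then dp = [1, 2, 3, 2, 3, 3, 1, 3, 2, 2].
The maximum is 3; one witness is 12, 3, 2 at positions 1,2,3.

3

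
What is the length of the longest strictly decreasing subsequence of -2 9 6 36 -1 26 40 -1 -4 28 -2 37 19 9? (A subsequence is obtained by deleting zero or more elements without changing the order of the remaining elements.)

Scanning left to right, the best length ending at each element is: -2→1, 9→1, 6→2, 36→1, -1→3, 26→2, 40→1, -1→3, -4→4, 28→2, -2→4, 37→2, 19→3, 9→4.
So the longest decreasing subsequence has length 4, e.g. 9, 6, -1, -4.

4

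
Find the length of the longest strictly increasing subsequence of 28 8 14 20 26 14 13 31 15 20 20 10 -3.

5

Let dp[i] be the longest increasing subsequence ending at position i. Then dp = [1, 1, 2, 3, 4, 2, 2, 5, 3, 4, 4, 2, 1].
The maximum is 5; one witness is 8, 14, 20, 26, 31 at positions 2,3,4,5,8.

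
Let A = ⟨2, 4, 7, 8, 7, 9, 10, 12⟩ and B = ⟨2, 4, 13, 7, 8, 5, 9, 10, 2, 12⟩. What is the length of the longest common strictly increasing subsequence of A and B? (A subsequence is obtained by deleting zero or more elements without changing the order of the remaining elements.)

A longest common strictly increasing subsequence is 2, 4, 7, 8, 9, 10, 12 (length 7); it appears in order in both A and B, and no longer such subsequence exists.

7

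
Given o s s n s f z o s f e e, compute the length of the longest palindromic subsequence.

5

One longest palindromic subsequence is ssnss (positions 2,3,4,5,9); it reads the same forward and backward, and the interval DP gives dp[1][12] = 5.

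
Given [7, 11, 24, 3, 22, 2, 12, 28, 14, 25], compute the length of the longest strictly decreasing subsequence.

3

Let dp[i] be the longest decreasing subsequence ending at position i. Then dp = [1, 1, 1, 2, 2, 3, 3, 1, 3, 2].
The maximum is 3; one witness is 7, 3, 2 at positions 1,4,6.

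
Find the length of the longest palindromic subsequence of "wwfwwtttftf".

6

One longest palindromic subsequence is fttttf (positions 3,6,7,8,10,11); it reads the same forward and backward, and the interval DP gives dp[1][11] = 6.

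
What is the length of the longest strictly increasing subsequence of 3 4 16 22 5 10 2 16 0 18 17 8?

6

One longest increasing subsequence is 3, 4, 5, 10, 16, 18 (positions 1,2,5,6,8,10), of length 6; no longer one exists.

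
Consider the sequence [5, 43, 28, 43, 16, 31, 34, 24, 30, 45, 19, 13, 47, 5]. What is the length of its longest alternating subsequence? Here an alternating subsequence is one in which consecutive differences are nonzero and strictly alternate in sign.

Track the best alternating length ending on an up-step vs a down-step at each position: up/down = 1/1, 2/1, 2/3, 4/1, 2/5, 6/5, 6/5, 6/7, 8/7, 8/1, 6/9, 2/9, 10/1, 1/11.
The maximum over both is 11; one such subsequence is 5, 43, 28, 43, 16, 31, 24, 30, 19, 47, 5.

11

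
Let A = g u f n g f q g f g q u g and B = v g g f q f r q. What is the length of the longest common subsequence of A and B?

Backtracking the LCS table gives one alignment: g (A1,B2) → g (A5,B3) → f (A6,B4) → q (A7,B5) → f (A9,B6) → q (A11,B8).
So the longest common subsequence has length 6.

6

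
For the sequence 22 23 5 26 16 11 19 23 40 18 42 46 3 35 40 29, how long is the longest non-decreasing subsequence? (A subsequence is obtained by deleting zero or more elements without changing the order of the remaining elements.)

Let dp[i] be the longest non-decreasing subsequence ending at position i. Then dp = [1, 2, 1, 3, 2, 2, 3, 4, 5, 3, 6, 7, 1, 5, 6, 5].
The maximum is 7; one witness is 5, 16, 19, 23, 40, 42, 46 at positions 3,5,7,8,9,11,12.

7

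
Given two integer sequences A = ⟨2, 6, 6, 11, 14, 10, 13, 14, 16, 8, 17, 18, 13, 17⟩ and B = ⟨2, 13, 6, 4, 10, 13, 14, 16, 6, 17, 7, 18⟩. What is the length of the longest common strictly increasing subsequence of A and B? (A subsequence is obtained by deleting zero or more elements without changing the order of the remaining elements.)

8

For each value that appears in both, track the longest common increasing run ending there.
The best achievable length is 8; one witness is 2, 6, 10, 13, 14, 16, 17, 18 (A-positions 1,2,6,7,8,9,11,12, B-positions 1,3,5,6,7,8,10,12).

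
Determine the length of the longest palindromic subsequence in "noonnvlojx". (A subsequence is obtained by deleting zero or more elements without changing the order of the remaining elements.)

Using dp[i][j] = 2 + dp[i+1][j−1] if the ends match, else max(dp[i+1][j], dp[i][j−1]):
dp[1][10] = 4. A witness is onno at positions 3,4,5,8.

4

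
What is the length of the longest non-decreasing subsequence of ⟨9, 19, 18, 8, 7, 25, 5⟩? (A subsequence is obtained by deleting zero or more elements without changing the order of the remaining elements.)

One longest non-decreasing subsequence is 9, 19, 25 (positions 1,2,6), of length 3; no longer one exists.

3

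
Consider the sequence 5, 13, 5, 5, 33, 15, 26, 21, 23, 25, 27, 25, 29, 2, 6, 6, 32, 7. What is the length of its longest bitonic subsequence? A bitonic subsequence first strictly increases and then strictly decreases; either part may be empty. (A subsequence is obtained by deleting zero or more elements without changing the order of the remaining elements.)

One longest bitonic subsequence is 5, 13, 15, 21, 23, 25, 27, 29, 32, 7 (positions 1,2,6,8,9,10,11,13,17,18): it rises to 32 then falls. Length 10 is optimal.

10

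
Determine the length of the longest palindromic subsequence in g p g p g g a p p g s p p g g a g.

11

One longest palindromic subsequence is gggppsppggg (positions 1,5,6,8,9,11,12,13,14,15,17); it reads the same forward and backward, and the interval DP gives dp[1][17] = 11.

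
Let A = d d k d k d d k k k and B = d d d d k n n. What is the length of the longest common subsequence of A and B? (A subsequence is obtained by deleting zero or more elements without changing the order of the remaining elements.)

5

A longest common subsequence is ddddk (length 5); the LCS DP confirms no longer common subsequence exists.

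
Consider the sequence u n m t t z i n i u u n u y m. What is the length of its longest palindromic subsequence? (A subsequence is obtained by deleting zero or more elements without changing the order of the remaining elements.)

One longest palindromic subsequence is unininu (positions 1,2,7,8,9,12,13); it reads the same forward and backward, and the interval DP gives dp[1][15] = 7.

7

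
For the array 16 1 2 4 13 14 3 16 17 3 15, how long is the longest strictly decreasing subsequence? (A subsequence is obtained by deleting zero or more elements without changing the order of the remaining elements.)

3

Scanning left to right, the best length ending at each element is: 16→1, 1→2, 2→2, 4→2, 13→2, 14→2, 3→3, 16→1, 17→1, 3→3, 15→2.
So the longest decreasing subsequence has length 3, e.g. 16, 4, 3.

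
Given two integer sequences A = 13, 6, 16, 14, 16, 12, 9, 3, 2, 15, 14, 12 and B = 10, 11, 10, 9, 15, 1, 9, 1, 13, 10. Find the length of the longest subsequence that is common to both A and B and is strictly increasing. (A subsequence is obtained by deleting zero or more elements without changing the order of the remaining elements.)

2

For each value that appears in both, track the longest common increasing run ending there.
The best achievable length is 2; one witness is 9, 15 (A-positions 7,10, B-positions 4,5).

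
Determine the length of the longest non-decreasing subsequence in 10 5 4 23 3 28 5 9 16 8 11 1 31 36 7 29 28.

6

Scanning left to right, the best length ending at each element is: 10→1, 5→1, 4→1, 23→2, 3→1, 28→3, 5→2, 9→3, 16→4, 8→3, 11→4, 1→1, 31→5, 36→6, 7→3, 29→5, 28→5.
So the longest non-decreasing subsequence has length 6, e.g. 5, 5, 9, 16, 31, 36.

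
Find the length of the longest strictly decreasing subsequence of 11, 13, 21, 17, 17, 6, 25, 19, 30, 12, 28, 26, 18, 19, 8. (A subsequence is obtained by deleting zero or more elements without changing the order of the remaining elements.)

5

Scanning left to right, the best length ending at each element is: 11→1, 13→1, 21→1, 17→2, 17→2, 6→3, 25→1, 19→2, 30→1, 12→3, 28→2, 26→3, 18→4, 19→4, 8→5.
So the longest decreasing subsequence has length 5, e.g. 30, 28, 26, 18, 8.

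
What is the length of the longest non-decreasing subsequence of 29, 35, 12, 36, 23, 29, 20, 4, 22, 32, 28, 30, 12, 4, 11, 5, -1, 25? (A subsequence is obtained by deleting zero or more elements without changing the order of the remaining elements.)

Let dp[i] be the longest non-decreasing subsequence ending at position i. Then dp = [1, 2, 1, 3, 2, 3, 2, 1, 3, 4, 4, 5, 2, 2, 3, 3, 1, 4].
The maximum is 5; one witness is 12, 20, 22, 28, 30 at positions 3,7,9,11,12.

5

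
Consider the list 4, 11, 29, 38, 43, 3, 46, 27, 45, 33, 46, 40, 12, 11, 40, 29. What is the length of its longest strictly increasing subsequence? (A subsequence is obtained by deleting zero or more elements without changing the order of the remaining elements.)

7

Scanning left to right, the best length ending at each element is: 4→1, 11→2, 29→3, 38→4, 43→5, 3→1, 46→6, 27→3, 45→6, 33→4, 46→7, 40→5, 12→3, 11→2, 40→5, 29→4.
So the longest increasing subsequence has length 7, e.g. 4, 11, 29, 38, 43, 45, 46.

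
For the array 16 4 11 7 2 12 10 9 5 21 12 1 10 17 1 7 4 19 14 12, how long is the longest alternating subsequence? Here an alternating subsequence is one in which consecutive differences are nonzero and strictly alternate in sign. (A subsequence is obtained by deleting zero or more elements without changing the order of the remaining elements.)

Track the best alternating length ending on an up-step vs a down-step at each position: up/down = 1/1, 1/2, 3/2, 3/4, 1/4, 5/2, 5/6, 5/6, 5/6, 7/1, 7/8, 1/8, 9/8, 9/8, 1/10, 11/10, 11/12, 13/8, 13/14, 13/14.
The maximum over both is 14; one such subsequence is 16, 4, 11, 7, 12, 10, 21, 1, 10, 1, 7, 4, 19, 14.

14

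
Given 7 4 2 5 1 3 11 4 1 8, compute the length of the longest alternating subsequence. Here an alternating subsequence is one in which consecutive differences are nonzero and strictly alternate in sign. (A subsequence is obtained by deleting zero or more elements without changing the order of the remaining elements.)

Track the best alternating length ending on an up-step vs a down-step at each position: up/down = 1/1, 1/2, 1/2, 3/2, 1/4, 5/4, 5/1, 5/6, 1/6, 7/6.
The maximum over both is 7; one such subsequence is 7, 4, 5, 1, 11, 4, 8.

7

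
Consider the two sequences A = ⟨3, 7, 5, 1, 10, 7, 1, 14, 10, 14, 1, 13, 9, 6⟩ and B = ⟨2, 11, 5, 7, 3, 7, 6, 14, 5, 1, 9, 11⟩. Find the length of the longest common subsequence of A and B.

Backtracking the LCS table gives one alignment: 3 (A1,B5) → 7 (A2,B6) → 5 (A3,B9) → 1 (A11,B10) → 9 (A13,B11).
So the longest common subsequence has length 5.

5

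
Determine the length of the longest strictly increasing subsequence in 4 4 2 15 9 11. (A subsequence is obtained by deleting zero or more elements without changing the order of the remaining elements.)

Let dp[i] be the longest increasing subsequence ending at position i. Then dp = [1, 1, 1, 2, 2, 3].
The maximum is 3; one witness is 4, 9, 11 at positions 1,5,6.

3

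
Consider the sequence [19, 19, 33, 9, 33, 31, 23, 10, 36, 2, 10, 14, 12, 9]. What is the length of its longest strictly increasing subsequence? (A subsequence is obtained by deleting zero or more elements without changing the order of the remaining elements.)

One longest increasing subsequence is 19, 33, 36 (positions 1,3,9), of length 3; no longer one exists.

3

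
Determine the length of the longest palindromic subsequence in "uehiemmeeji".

6

Using dp[i][j] = 2 + dp[i+1][j−1] if the ends match, else max(dp[i+1][j], dp[i][j−1]):
dp[1][11] = 6. A witness is iemmei at positions 4,5,6,7,9,11.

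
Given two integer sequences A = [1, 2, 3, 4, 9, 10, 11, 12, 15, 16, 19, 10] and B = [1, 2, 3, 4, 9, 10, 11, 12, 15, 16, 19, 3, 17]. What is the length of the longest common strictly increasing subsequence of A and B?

11

For each value that appears in both, track the longest common increasing run ending there.
The best achievable length is 11; one witness is 1, 2, 3, 4, 9, 10, 11, 12, 15, 16, 19 (A-positions 1,2,3,4,5,6,7,8,9,10,11, B-positions 1,2,3,4,5,6,7,8,9,10,11).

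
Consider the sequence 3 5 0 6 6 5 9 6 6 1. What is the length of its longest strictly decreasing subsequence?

3

Let dp[i] be the longest decreasing subsequence ending at position i. Then dp = [1, 1, 2, 1, 1, 2, 1, 2, 2, 3].
The maximum is 3; one witness is 6, 5, 1 at positions 4,6,10.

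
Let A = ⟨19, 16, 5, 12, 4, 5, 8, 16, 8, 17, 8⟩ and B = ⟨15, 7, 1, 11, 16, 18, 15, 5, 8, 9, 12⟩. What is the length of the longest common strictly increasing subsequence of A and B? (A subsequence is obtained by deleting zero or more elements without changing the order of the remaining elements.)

2

For each value that appears in both, track the longest common increasing run ending there.
The best achievable length is 2; one witness is 5, 8 (A-positions 3,7, B-positions 8,9).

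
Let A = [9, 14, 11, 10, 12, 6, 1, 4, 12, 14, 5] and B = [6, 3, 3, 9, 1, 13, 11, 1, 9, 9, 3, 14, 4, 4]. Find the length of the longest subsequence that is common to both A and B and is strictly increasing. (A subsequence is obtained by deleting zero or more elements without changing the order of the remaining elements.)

For each value that appears in both, track the longest common increasing run ending there.
The best achievable length is 3; one witness is 9, 11, 14 (A-positions 1,3,10, B-positions 4,7,12).

3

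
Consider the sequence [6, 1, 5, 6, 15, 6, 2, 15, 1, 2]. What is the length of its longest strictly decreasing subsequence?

4

One longest decreasing subsequence is 6, 5, 2, 1 (positions 1,3,7,9), of length 4; no longer one exists.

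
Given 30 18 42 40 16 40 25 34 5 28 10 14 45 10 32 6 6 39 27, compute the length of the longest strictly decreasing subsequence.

7

Let dp[i] be the longest decreasing subsequence ending at position i. Then dp = [1, 2, 1, 2, 3, 2, 3, 3, 4, 4, 5, 5, 1, 6, 4, 7, 7, 3, 5].
The maximum is 7; one witness is 42, 40, 34, 28, 14, 10, 6 at positions 3,4,8,10,12,14,16.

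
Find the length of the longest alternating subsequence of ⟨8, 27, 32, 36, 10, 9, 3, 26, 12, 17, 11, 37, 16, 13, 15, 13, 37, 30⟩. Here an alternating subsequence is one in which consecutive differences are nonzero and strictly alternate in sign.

13

Track the best alternating length ending on an up-step vs a down-step at each position: up/down = 1/1, 2/1, 2/1, 2/1, 2/3, 2/3, 1/3, 4/3, 4/5, 6/5, 4/7, 8/1, 8/9, 8/9, 10/9, 8/11, 12/1, 12/13.
The maximum over both is 13; one such subsequence is 8, 27, 10, 26, 12, 17, 11, 37, 13, 15, 13, 37, 30.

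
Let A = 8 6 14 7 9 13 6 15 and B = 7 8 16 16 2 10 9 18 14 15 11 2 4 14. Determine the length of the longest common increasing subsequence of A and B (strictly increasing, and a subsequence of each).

3

For each value that appears in both, track the longest common increasing run ending there.
The best achievable length is 3; one witness is 7, 9, 15 (A-positions 4,5,8, B-positions 1,7,10).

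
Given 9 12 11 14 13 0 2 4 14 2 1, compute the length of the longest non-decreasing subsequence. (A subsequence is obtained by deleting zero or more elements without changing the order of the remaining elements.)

4

Let dp[i] be the longest non-decreasing subsequence ending at position i. Then dp = [1, 2, 2, 3, 3, 1, 2, 3, 4, 3, 2].
The maximum is 4; one witness is 9, 12, 14, 14 at positions 1,2,4,9.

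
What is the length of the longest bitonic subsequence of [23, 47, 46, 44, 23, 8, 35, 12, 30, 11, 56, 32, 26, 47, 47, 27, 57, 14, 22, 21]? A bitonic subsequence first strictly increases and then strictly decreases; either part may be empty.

9

Let inc[i] be the LIS ending at i and dec[i] the longest strictly decreasing subsequence starting at i. inc = [1, 2, 2, 2, 1, 1, 2, 2, 3, 2, 4, 4, 3, 5, 5, 4, 6, 3, 4, 4], dec = [3, 8, 7, 6, 3, 1, 5, 2, 4, 1, 5, 4, 3, 4, 4, 3, 3, 1, 2, 1].
max_i inc[i]+dec[i]−1 = 9, with one witness 23, 47, 46, 44, 35, 32, 27, 22, 21.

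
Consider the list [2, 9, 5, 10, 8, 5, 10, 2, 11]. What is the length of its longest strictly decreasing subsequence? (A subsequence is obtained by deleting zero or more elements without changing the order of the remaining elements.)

4

Let dp[i] be the longest decreasing subsequence ending at position i. Then dp = [1, 1, 2, 1, 2, 3, 1, 4, 1].
The maximum is 4; one witness is 9, 8, 5, 2 at positions 2,5,6,8.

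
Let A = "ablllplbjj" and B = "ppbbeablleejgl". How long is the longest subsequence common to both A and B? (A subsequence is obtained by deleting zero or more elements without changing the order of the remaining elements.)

Backtracking the LCS table gives one alignment: a (A1,B6) → b (A2,B7) → l (A3,B8) → l (A4,B9) → l (A7,B14).
So the longest common subsequence has length 5.

5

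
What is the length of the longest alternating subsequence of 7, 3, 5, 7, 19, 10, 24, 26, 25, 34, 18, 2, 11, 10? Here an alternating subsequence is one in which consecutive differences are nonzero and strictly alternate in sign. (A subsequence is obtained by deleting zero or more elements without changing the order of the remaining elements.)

A longest alternating subsequence is 7, 3, 19, 10, 26, 25, 34, 2, 11, 10 (positions 1,2,5,6,8,9,10,12,13,14); its 9 consecutive differences strictly alternate in sign, and length 10 is optimal.

10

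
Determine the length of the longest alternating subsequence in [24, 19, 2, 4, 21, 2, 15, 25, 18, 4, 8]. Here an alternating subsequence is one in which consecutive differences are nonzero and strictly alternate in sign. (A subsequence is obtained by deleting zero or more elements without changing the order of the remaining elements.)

7

Track the best alternating length ending on an up-step vs a down-step at each position: up/down = 1/1, 1/2, 1/2, 3/2, 3/2, 1/4, 5/4, 5/1, 5/6, 5/6, 7/6.
The maximum over both is 7; one such subsequence is 24, 2, 4, 2, 15, 4, 8.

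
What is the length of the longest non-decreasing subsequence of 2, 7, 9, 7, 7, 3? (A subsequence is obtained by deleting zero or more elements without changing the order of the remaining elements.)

4

Scanning left to right, the best length ending at each element is: 2→1, 7→2, 9→3, 7→3, 7→4, 3→2.
So the longest non-decreasing subsequence has length 4, e.g. 2, 7, 7, 7.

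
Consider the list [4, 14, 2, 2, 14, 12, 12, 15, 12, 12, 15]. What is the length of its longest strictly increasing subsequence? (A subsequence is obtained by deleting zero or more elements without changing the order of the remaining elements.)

Scanning left to right, the best length ending at each element is: 4→1, 14→2, 2→1, 2→1, 14→2, 12→2, 12→2, 15→3, 12→2, 12→2, 15→3.
So the longest increasing subsequence has length 3, e.g. 4, 14, 15.

3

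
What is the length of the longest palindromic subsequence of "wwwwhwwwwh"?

9

One longest palindromic subsequence is wwwwhwwww (positions 1,2,3,4,5,6,7,8,9); it reads the same forward and backward, and the interval DP gives dp[1][10] = 9.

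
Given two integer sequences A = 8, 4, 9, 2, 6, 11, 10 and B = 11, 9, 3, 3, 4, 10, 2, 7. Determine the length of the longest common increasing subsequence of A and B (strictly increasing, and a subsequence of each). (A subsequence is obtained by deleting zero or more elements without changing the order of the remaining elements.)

For each value that appears in both, track the longest common increasing run ending there.
The best achievable length is 2; one witness is 9, 10 (A-positions 3,7, B-positions 2,6).

2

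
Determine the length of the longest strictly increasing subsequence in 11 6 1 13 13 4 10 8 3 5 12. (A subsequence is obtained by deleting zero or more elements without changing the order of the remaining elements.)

One longest increasing subsequence is 1, 4, 10, 12 (positions 3,6,7,11), of length 4; no longer one exists.

4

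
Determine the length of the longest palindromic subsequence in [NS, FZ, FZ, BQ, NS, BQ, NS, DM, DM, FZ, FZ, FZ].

7

One longest palindromic subsequence is FZ FZ NS BQ NS FZ FZ (positions 2,3,5,6,7,11,12); it reads the same forward and backward, and the interval DP gives dp[1][12] = 7.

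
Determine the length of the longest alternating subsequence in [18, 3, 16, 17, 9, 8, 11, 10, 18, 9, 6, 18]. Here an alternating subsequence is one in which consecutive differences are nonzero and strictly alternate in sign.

A longest alternating subsequence is 18, 3, 16, 9, 11, 10, 18, 9, 18 (positions 1,2,3,5,7,8,9,10,12); its 8 consecutive differences strictly alternate in sign, and length 9 is optimal.

9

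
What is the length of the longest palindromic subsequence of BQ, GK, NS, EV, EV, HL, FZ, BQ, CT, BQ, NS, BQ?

7

One longest palindromic subsequence is BQ NS BQ CT BQ NS BQ (positions 1,3,8,9,10,11,12); it reads the same forward and backward, and the interval DP gives dp[1][12] = 7.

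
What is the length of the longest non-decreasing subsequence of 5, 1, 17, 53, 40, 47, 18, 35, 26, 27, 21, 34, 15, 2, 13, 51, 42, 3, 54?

Let dp[i] be the longest non-decreasing subsequence ending at position i. Then dp = [1, 1, 2, 3, 3, 4, 3, 4, 4, 5, 4, 6, 2, 2, 3, 7, 7, 3, 8].
The maximum is 8; one witness is 5, 17, 18, 26, 27, 34, 51, 54 at positions 1,3,7,9,10,12,16,19.

8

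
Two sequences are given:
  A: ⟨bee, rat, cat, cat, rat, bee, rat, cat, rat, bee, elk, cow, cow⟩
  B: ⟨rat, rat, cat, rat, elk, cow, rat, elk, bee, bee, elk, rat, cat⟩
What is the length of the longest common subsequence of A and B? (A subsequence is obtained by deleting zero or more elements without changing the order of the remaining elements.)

6

A longest common subsequence is rat, cat, rat, bee, rat, cat (length 6); the LCS DP confirms no longer common subsequence exists.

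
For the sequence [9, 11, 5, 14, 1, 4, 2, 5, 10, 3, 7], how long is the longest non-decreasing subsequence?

4

Let dp[i] be the longest non-decreasing subsequence ending at position i. Then dp = [1, 2, 1, 3, 1, 2, 2, 3, 4, 3, 4].
The maximum is 4; one witness is 1, 4, 5, 10 at positions 5,6,8,9.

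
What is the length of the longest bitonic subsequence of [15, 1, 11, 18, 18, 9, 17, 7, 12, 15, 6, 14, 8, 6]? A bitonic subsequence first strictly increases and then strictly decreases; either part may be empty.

Let inc[i] be the LIS ending at i and dec[i] the longest strictly decreasing subsequence starting at i. inc = [1, 1, 2, 3, 3, 2, 3, 2, 3, 4, 2, 4, 3, 2], dec = [5, 1, 4, 6, 6, 3, 5, 2, 3, 4, 1, 3, 2, 1].
max_i inc[i]+dec[i]−1 = 8, with one witness 1, 11, 18, 17, 15, 14, 8, 6.

8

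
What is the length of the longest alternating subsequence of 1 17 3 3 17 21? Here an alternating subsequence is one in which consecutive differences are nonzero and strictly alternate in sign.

A longest alternating subsequence is 1, 17, 3, 17 (positions 1,2,3,5); its 3 consecutive differences strictly alternate in sign, and length 4 is optimal.

4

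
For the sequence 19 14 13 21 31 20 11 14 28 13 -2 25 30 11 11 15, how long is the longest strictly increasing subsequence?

4

Let dp[i] be the longest increasing subsequence ending at position i. Then dp = [1, 1, 1, 2, 3, 2, 1, 2, 3, 2, 1, 3, 4, 2, 2, 3].
The maximum is 4; one witness is 19, 21, 28, 30 at positions 1,4,9,13.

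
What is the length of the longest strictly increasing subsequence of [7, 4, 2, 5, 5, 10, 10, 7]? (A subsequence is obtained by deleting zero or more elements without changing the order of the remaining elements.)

3

Let dp[i] be the longest increasing subsequence ending at position i. Then dp = [1, 1, 1, 2, 2, 3, 3, 3].
The maximum is 3; one witness is 4, 5, 10 at positions 2,4,6.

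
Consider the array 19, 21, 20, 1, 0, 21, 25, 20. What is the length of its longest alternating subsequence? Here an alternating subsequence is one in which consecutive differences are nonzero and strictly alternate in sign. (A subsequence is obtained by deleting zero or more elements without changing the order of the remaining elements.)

5

A longest alternating subsequence is 19, 21, 20, 21, 20 (positions 1,2,3,6,8); its 4 consecutive differences strictly alternate in sign, and length 5 is optimal.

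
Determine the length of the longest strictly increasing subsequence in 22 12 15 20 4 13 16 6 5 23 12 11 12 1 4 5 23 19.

Let dp[i] be the longest increasing subsequence ending at position i. Then dp = [1, 1, 2, 3, 1, 2, 3, 2, 2, 4, 3, 3, 4, 1, 2, 3, 5, 5].
The maximum is 5; one witness is 4, 6, 11, 12, 23 at positions 5,8,12,13,17.

5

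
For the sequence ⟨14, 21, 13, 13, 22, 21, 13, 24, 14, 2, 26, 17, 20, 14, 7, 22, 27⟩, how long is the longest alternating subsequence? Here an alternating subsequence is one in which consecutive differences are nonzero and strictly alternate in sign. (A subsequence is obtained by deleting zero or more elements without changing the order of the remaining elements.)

A longest alternating subsequence is 14, 21, 13, 22, 21, 24, 14, 26, 17, 20, 14, 22 (positions 1,2,3,5,6,8,9,11,12,13,14,16); its 11 consecutive differences strictly alternate in sign, and length 12 is optimal.

12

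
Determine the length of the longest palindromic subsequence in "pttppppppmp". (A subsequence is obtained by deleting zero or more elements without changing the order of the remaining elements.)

One longest palindromic subsequence is pppppppp (positions 1,4,5,6,7,8,9,11); it reads the same forward and backward, and the interval DP gives dp[1][11] = 8.

8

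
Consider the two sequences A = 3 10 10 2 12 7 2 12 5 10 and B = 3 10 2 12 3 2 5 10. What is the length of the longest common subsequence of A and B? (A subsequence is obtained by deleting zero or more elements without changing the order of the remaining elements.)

7

Backtracking the LCS table gives one alignment: 3 (A1,B1) → 10 (A3,B2) → 2 (A4,B3) → 12 (A5,B4) → 2 (A7,B6) → 5 (A9,B7) → 10 (A10,B8).
So the longest common subsequence has length 7.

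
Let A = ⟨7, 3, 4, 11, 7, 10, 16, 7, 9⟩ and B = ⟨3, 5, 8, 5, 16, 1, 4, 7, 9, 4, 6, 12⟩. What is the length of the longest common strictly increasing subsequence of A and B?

A longest common strictly increasing subsequence is 3, 4, 7, 9 (length 4); it appears in order in both A and B, and no longer such subsequence exists.

4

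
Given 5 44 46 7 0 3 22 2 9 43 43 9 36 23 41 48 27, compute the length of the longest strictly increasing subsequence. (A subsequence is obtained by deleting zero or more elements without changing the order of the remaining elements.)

6

One longest increasing subsequence is 5, 7, 22, 36, 41, 48 (positions 1,4,7,13,15,16), of length 6; no longer one exists.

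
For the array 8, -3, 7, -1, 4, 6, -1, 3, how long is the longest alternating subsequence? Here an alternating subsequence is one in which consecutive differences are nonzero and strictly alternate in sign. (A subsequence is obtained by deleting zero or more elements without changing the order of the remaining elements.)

Track the best alternating length ending on an up-step vs a down-step at each position: up/down = 1/1, 1/2, 3/2, 3/4, 5/4, 5/4, 3/6, 7/6.
The maximum over both is 7; one such subsequence is 8, -3, 7, -1, 4, -1, 3.

7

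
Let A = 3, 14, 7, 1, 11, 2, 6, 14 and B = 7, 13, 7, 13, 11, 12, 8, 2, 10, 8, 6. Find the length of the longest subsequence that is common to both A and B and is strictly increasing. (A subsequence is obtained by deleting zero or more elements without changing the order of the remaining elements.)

A longest common strictly increasing subsequence is 7, 11 (length 2); it appears in order in both A and B, and no longer such subsequence exists.

2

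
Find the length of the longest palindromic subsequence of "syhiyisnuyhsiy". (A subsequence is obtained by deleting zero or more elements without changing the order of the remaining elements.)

7

One longest palindromic subsequence is yishsiy (positions 2,4,7,11,12,13,14); it reads the same forward and backward, and the interval DP gives dp[1][14] = 7.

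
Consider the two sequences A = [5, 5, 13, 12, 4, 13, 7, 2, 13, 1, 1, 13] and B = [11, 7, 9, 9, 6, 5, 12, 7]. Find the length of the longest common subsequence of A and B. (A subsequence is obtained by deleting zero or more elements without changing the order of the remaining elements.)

3

A longest common subsequence is 5, 12, 7 (length 3); the LCS DP confirms no longer common subsequence exists.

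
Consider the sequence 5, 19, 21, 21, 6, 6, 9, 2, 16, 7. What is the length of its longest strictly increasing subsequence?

4

Let dp[i] be the longest increasing subsequence ending at position i. Then dp = [1, 2, 3, 3, 2, 2, 3, 1, 4, 3].
The maximum is 4; one witness is 5, 6, 9, 16 at positions 1,5,7,9.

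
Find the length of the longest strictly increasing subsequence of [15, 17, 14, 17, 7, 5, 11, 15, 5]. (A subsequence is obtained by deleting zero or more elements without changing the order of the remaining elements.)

Scanning left to right, the best length ending at each element is: 15→1, 17→2, 14→1, 17→2, 7→1, 5→1, 11→2, 15→3, 5→1.
So the longest increasing subsequence has length 3, e.g. 7, 11, 15.

3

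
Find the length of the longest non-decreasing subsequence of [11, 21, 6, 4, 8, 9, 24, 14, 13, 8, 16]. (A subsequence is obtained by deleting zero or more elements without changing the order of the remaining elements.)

Scanning left to right, the best length ending at each element is: 11→1, 21→2, 6→1, 4→1, 8→2, 9→3, 24→4, 14→4, 13→4, 8→3, 16→5.
So the longest non-decreasing subsequence has length 5, e.g. 6, 8, 9, 14, 16.

5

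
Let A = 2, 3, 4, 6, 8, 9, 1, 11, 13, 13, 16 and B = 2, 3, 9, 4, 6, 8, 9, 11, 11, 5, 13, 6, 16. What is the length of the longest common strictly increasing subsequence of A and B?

9

A longest common strictly increasing subsequence is 2, 3, 4, 6, 8, 9, 11, 13, 16 (length 9); it appears in order in both A and B, and no longer such subsequence exists.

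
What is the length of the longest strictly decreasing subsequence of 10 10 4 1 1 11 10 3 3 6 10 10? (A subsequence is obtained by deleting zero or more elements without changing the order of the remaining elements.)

Let dp[i] be the longest decreasing subsequence ending at position i. Then dp = [1, 1, 2, 3, 3, 1, 2, 3, 3, 3, 2, 2].
The maximum is 3; one witness is 10, 4, 1 at positions 1,3,4.

3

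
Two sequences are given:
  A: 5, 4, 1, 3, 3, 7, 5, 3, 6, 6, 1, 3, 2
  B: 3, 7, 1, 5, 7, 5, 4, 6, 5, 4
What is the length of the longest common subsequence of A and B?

4

A longest common subsequence is 5, 7, 5, 6 (length 4); the LCS DP confirms no longer common subsequence exists.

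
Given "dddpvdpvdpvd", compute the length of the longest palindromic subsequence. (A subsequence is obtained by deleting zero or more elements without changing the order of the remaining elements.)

One longest palindromic subsequence is dvpdpvd (positions 1,5,7,9,10,11,12); it reads the same forward and backward, and the interval DP gives dp[1][12] = 7.

7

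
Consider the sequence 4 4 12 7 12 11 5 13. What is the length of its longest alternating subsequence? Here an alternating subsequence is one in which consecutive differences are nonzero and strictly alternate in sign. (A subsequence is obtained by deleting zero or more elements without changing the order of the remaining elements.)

6

Track the best alternating length ending on an up-step vs a down-step at each position: up/down = 1/1, 1/1, 2/1, 2/3, 4/1, 4/5, 2/5, 6/1.
The maximum over both is 6; one such subsequence is 4, 12, 7, 12, 11, 13.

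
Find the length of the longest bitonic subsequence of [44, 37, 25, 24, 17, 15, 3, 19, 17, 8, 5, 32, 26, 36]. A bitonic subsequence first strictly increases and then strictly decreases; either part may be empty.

Let inc[i] be the LIS ending at i and dec[i] the longest strictly decreasing subsequence starting at i. inc = [1, 1, 1, 1, 1, 1, 1, 2, 2, 2, 2, 3, 3, 4], dec = [8, 7, 6, 5, 4, 3, 1, 4, 3, 2, 1, 2, 1, 1].
max_i inc[i]+dec[i]−1 = 8, with one witness 44, 37, 25, 24, 19, 17, 8, 5.

8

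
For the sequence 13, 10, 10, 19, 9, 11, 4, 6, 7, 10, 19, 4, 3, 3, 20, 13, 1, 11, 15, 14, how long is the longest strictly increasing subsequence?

6

Scanning left to right, the best length ending at each element is: 13→1, 10→1, 10→1, 19→2, 9→1, 11→2, 4→1, 6→2, 7→3, 10→4, 19→5, 4→1, 3→1, 3→1, 20→6, 13→5, 1→1, 11→5, 15→6, 14→6.
So the longest increasing subsequence has length 6, e.g. 4, 6, 7, 10, 19, 20.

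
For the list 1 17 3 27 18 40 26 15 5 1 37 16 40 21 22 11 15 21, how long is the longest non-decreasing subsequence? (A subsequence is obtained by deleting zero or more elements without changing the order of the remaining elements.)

Scanning left to right, the best length ending at each element is: 1→1, 17→2, 3→2, 27→3, 18→3, 40→4, 26→4, 15→3, 5→3, 1→2, 37→5, 16→4, 40→6, 21→5, 22→6, 11→4, 15→5, 21→6.
So the longest non-decreasing subsequence has length 6, e.g. 1, 17, 18, 26, 37, 40.

6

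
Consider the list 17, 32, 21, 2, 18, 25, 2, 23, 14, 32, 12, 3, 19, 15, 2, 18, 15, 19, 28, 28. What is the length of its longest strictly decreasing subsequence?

7

Scanning left to right, the best length ending at each element is: 17→1, 32→1, 21→2, 2→3, 18→3, 25→2, 2→4, 23→3, 14→4, 32→1, 12→5, 3→6, 19→4, 15→5, 2→7, 18→5, 15→6, 19→4, 28→2, 28→2.
So the longest decreasing subsequence has length 7, e.g. 32, 21, 18, 14, 12, 3, 2.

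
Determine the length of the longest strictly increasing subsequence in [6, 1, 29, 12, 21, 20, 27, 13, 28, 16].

5

Let dp[i] be the longest increasing subsequence ending at position i. Then dp = [1, 1, 2, 2, 3, 3, 4, 3, 5, 4].
The maximum is 5; one witness is 6, 12, 21, 27, 28 at positions 1,4,5,7,9.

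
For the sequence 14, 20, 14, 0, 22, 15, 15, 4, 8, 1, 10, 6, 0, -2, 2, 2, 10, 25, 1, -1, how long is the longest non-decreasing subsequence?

6

Scanning left to right, the best length ending at each element is: 14→1, 20→2, 14→2, 0→1, 22→3, 15→3, 15→4, 4→2, 8→3, 1→2, 10→4, 6→3, 0→2, -2→1, 2→3, 2→4, 10→5, 25→6, 1→3, -1→2.
So the longest non-decreasing subsequence has length 6, e.g. 0, 4, 8, 10, 10, 25.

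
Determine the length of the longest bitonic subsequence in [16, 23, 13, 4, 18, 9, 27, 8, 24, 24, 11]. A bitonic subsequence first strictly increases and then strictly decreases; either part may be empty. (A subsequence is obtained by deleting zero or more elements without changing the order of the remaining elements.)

5

Let inc[i] be the LIS ending at i and dec[i] the longest strictly decreasing subsequence starting at i. inc = [1, 2, 1, 1, 2, 2, 3, 2, 3, 3, 3], dec = [4, 4, 3, 1, 3, 2, 3, 1, 2, 2, 1].
max_i inc[i]+dec[i]−1 = 5, with one witness 16, 23, 18, 9, 8.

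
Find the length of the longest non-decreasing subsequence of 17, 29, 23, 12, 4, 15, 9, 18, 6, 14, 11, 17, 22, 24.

Scanning left to right, the best length ending at each element is: 17→1, 29→2, 23→2, 12→1, 4→1, 15→2, 9→2, 18→3, 6→2, 14→3, 11→3, 17→4, 22→5, 24→6.
So the longest non-decreasing subsequence has length 6, e.g. 4, 9, 14, 17, 22, 24.

6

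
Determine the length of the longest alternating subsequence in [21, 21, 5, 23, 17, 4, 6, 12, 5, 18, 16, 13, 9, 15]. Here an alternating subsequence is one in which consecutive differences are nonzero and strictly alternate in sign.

9

A longest alternating subsequence is 21, 5, 23, 4, 6, 5, 18, 13, 15 (positions 1,3,4,6,7,9,10,12,14); its 8 consecutive differences strictly alternate in sign, and length 9 is optimal.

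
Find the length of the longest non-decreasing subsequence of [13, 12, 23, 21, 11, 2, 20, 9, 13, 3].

One longest non-decreasing subsequence is 2, 9, 13 (positions 6,8,9), of length 3; no longer one exists.

3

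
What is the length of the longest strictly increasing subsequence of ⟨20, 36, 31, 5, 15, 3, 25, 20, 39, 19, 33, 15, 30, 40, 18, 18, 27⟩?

One longest increasing subsequence is 5, 15, 25, 39, 40 (positions 4,5,7,9,14), of length 5; no longer one exists.

5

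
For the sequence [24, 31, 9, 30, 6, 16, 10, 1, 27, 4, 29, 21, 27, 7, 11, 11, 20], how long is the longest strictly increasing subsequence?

Scanning left to right, the best length ending at each element is: 24→1, 31→2, 9→1, 30→2, 6→1, 16→2, 10→2, 1→1, 27→3, 4→2, 29→4, 21→3, 27→4, 7→3, 11→4, 11→4, 20→5.
So the longest increasing subsequence has length 5, e.g. 1, 4, 7, 11, 20.

5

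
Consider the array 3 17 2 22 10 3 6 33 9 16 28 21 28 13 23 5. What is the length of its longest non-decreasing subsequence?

Let dp[i] be the longest non-decreasing subsequence ending at position i. Then dp = [1, 2, 1, 3, 2, 2, 3, 4, 4, 5, 6, 6, 7, 5, 7, 3].
The maximum is 7; one witness is 3, 3, 6, 9, 16, 28, 28 at positions 1,6,7,9,10,11,13.

7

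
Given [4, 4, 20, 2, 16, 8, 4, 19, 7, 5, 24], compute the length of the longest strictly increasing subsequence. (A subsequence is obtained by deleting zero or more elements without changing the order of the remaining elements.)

4

Let dp[i] be the longest increasing subsequence ending at position i. Then dp = [1, 1, 2, 1, 2, 2, 2, 3, 3, 3, 4].
The maximum is 4; one witness is 4, 16, 19, 24 at positions 1,5,8,11.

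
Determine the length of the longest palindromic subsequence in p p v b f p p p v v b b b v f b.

9

Using dp[i][j] = 2 + dp[i+1][j−1] if the ends match, else max(dp[i+1][j], dp[i][j−1]):
dp[1][16] = 9. A witness is bfvbbbvfb at positions 4,5,9,11,12,13,14,15,16.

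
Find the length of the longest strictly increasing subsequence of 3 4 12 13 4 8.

One longest increasing subsequence is 3, 4, 12, 13 (positions 1,2,3,4), of length 4; no longer one exists.

4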